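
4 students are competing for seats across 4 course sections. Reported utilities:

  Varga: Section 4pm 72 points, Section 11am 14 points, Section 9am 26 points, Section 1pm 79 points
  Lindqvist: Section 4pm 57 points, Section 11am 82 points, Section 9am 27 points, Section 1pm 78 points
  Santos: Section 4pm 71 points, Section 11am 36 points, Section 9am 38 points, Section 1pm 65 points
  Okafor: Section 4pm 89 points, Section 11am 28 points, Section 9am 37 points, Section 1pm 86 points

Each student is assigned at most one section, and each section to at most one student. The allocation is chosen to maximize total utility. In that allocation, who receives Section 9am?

Santos receives Section 9am.

This is the linear assignment problem.
Optimal: Varga→Section 1pm (79 points), Lindqvist→Section 11am (82 points), Santos→Section 9am (38 points), Okafor→Section 4pm (89 points) — total 79+82+38+89 = 288 points.
Row-greedy (each student in turn takes its best remaining section) gives 269 points, worse by 19.
Next-best assignment: Varga→Section 4pm, Lindqvist→Section 11am, Santos→Section 9am, Okafor→Section 1pm = 278 points.
Swapping Santos↔Okafor (Santos→Section 4pm 71 points, Okafor→Section 9am 37 points) loses 19.
Santos's own top section is Section 4pm (71 points), but forcing Santos→Section 4pm and reassigning the rest optimally gives only 269 points — worse by 19.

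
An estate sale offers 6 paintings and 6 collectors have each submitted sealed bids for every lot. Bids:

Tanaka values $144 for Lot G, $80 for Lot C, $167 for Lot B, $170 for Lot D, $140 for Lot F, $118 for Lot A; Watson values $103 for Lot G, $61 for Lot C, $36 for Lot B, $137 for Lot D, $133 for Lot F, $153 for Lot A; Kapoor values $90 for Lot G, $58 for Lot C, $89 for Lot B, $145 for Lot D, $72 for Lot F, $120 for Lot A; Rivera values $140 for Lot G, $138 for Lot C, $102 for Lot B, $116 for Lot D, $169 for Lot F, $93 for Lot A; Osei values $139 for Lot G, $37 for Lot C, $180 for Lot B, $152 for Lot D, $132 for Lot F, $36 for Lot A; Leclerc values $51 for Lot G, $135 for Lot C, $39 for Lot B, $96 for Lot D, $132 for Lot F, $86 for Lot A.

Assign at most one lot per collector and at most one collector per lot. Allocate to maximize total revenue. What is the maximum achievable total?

Max total: $926

Optimal: Tanaka→Lot G ($144), Watson→Lot A ($153), Kapoor→Lot D ($145), Rivera→Lot F ($169), Osei→Lot B ($180), Leclerc→Lot C ($135) — total 144+153+145+169+180+135 = $926.
Row-greedy (each collector in turn takes its best remaining lot) gives $897, worse by 29.
Next-best assignment: Tanaka→Lot B, Watson→Lot A, Kapoor→Lot D, Rivera→Lot F, Osei→Lot G, Leclerc→Lot C = $908.
No other one-to-one assignment exceeds $926.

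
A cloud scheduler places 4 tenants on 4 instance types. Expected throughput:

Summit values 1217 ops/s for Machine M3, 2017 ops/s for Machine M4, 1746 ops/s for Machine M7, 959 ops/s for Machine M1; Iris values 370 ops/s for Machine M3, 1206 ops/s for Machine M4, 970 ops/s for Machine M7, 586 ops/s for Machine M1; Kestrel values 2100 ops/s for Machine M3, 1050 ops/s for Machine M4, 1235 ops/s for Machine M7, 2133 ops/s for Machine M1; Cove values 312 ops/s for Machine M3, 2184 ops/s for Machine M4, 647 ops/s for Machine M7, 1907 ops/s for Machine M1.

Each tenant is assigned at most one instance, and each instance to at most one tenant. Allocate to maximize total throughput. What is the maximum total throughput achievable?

This is the linear assignment problem.
Optimal: Summit→Machine M4 (2017 ops/s), Iris→Machine M7 (970 ops/s), Kestrel→Machine M3 (2100 ops/s), Cove→Machine M1 (1907 ops/s) — total 2017+970+2100+1907 = 6994 ops/s.
Max-entry greedy (repeatedly take the single best remaining cell) gives 6433 ops/s, worse by 561.
Next-best assignment: Summit→Machine M7, Iris→Machine M4, Kestrel→Machine M3, Cove→Machine M1 = 6959 ops/s.
Checked against all permutations: 6994 ops/s is optimal.

Maximum total: 6994 ops/s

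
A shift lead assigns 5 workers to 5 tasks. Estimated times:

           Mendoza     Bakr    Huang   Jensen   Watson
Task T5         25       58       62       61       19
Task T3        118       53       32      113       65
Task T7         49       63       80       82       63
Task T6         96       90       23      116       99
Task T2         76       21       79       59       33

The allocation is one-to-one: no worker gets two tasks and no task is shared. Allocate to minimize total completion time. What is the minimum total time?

Optimal: Mendoza→Task T7 (49 min), Bakr→Task T3 (53 min), Huang→Task T6 (23 min), Jensen→Task T2 (59 min), Watson→Task T5 (19 min) — total 49+53+23+59+19 = 203 min.
Column-greedy (each task in turn goes to its cheapest remaining worker) gives 249 min, worse by 46.
Swapping Mendoza↔Huang (Mendoza→Task T6 96 min, Huang→Task T7 80 min) adds 104.

Min total: 203 min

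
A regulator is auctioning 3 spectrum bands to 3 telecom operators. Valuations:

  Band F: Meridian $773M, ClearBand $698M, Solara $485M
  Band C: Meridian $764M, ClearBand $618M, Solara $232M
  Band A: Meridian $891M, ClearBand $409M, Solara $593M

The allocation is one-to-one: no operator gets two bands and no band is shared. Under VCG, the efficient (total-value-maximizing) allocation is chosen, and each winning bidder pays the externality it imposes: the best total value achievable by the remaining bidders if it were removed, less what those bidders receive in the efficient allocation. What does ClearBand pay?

ClearBand pays $19M.

Efficient allocation: Meridian→Band C ($764M), ClearBand→Band F ($698M), Solara→Band A ($593M); total welfare W = $2055M.
ClearBand receives Band F at value $698M, so the others get W − 698 = $1357M.
Without ClearBand: best allocation of the remaining 2 bidders over all 3 bands is Meridian→Band A ($891M), Solara→Band F ($485M), total $1376M.
VCG payment = (others' best without ClearBand) − (others' welfare with ClearBand) = 1376 − 1357 = $19M.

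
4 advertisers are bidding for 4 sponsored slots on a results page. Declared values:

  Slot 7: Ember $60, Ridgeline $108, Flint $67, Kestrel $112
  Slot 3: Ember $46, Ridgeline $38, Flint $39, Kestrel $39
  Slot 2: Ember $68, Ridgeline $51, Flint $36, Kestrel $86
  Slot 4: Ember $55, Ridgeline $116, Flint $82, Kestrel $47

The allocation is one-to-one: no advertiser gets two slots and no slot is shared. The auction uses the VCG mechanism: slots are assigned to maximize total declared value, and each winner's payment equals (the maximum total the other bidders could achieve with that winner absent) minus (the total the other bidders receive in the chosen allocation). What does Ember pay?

Efficient allocation: Ember→Slot 2 ($68), Ridgeline→Slot 4 ($116), Flint→Slot 3 ($39), Kestrel→Slot 7 ($112); total welfare W = $335.
Ember receives Slot 2 at value $68, so the others get W − 68 = $267.
Without Ember: best allocation of the remaining 3 bidders over all 4 slots is Ridgeline→Slot 7 ($108), Flint→Slot 4 ($82), Kestrel→Slot 2 ($86), total $276.
VCG payment = (others' best without Ember) − (others' welfare with Ember) = 276 − 267 = $9.

Ember pays $9.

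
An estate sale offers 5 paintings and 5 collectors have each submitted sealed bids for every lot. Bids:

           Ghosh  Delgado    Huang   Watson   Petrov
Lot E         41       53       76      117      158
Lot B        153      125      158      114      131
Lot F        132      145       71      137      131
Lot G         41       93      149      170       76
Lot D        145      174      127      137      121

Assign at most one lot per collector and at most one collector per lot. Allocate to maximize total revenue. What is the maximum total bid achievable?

Optimal: Ghosh→Lot F ($132), Delgado→Lot D ($174), Huang→Lot B ($158), Watson→Lot G ($170), Petrov→Lot E ($158) — total 132+174+158+170+158 = $792.
Column-greedy (each lot in turn goes to its best remaining collector) gives $776, worse by 16.
Swapping Watson↔Delgado (Watson→Lot D $137, Delgado→Lot G $93) loses 114.

Maximum total: $792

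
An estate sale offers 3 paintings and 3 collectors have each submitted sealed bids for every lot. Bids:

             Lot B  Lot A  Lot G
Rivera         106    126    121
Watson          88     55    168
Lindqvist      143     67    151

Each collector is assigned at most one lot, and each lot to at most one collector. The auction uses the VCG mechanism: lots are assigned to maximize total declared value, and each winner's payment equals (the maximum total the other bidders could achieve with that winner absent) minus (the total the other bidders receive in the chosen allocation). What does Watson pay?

Watson pays $8.

Efficient allocation: Rivera→Lot A ($126), Watson→Lot G ($168), Lindqvist→Lot B ($143); total welfare W = $437.
Watson receives Lot G at value $168, so the others get W − 168 = $269.
Without Watson: best allocation of the remaining 2 bidders over all 3 lots is Rivera→Lot A ($126), Lindqvist→Lot G ($151), total $277.
VCG payment = (others' best without Watson) − (others' welfare with Watson) = 277 − 269 = $8.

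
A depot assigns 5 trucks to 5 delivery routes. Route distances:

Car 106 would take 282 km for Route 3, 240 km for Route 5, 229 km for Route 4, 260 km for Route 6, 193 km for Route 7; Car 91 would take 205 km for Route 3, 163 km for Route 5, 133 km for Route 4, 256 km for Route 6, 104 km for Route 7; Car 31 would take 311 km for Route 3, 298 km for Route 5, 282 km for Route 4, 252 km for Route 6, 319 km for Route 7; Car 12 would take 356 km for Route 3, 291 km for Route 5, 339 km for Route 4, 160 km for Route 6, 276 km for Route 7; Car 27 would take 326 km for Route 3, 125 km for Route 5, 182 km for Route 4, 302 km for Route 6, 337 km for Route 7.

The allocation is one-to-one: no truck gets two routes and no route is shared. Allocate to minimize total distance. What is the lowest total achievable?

Min total: 922 km

Optimal: Car 106→Route 7 (193 km), Car 91→Route 4 (133 km), Car 31→Route 3 (311 km), Car 12→Route 6 (160 km), Car 27→Route 5 (125 km) — total 193+133+311+160+125 = 922 km.
Min-entry greedy (repeatedly take the single cheapest remaining cell) gives 929 km, worse by 7.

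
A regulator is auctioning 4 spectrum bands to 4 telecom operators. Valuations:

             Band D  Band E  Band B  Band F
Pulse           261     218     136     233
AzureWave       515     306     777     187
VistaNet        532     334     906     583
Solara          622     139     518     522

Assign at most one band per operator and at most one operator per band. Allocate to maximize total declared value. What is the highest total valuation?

Maximum total: $2200M

Treat this as an assignment problem: match each operator to one band.
Optimal: Pulse→Band E ($218M), AzureWave→Band B ($777M), VistaNet→Band F ($583M), Solara→Band D ($622M) — total 218+777+583+622 = $2200M.
Row-greedy (each operator in turn takes its best remaining band) gives $1760M, worse by 440.
Next-best assignment: Pulse→Band E, AzureWave→Band D, VistaNet→Band B, Solara→Band F = $2161M.
Every other assignment is strictly worse.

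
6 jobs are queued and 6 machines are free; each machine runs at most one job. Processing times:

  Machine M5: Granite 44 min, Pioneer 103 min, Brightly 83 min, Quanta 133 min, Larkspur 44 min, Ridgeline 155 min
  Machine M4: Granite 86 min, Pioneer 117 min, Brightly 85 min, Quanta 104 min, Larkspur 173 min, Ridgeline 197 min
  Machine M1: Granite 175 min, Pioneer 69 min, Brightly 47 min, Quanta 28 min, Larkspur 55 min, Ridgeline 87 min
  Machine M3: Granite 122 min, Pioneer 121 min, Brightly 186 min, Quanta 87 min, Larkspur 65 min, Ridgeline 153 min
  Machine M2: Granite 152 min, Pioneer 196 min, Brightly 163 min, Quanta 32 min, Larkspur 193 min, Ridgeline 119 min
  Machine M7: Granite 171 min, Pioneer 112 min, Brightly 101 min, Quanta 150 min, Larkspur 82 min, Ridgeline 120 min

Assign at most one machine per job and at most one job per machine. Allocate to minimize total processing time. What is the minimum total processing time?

Optimal: Granite→Machine M5 (44 min), Pioneer→Machine M1 (69 min), Brightly→Machine M4 (85 min), Quanta→Machine M2 (32 min), Larkspur→Machine M3 (65 min), Ridgeline→Machine M7 (120 min) — total 44+69+85+32+65+120 = 415 min.
Column-greedy (each machine in turn goes to its cheapest remaining job) gives 453 min, worse by 38.
Swapping Brightly↔Larkspur (Brightly→Machine M3 186 min, Larkspur→Machine M4 173 min) adds 209.
Checked against all permutations: 415 min is optimal.

Min total: 415 min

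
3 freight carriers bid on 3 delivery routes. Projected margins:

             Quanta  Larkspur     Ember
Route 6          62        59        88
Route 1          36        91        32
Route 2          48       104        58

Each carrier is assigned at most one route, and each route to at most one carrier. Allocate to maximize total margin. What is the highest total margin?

This is the linear assignment problem.
Optimal: Quanta→Route 1 ($36k), Larkspur→Route 2 ($104k), Ember→Route 6 ($88k) — total 36+104+88 = $228k.
Column-greedy (each route in turn goes to its best remaining carrier) gives $227k, worse by 1.
Next-best assignment: Quanta→Route 2, Larkspur→Route 1, Ember→Route 6 = $227k.
Swapping Larkspur↔Quanta (Larkspur→Route 1 $91k, Quanta→Route 2 $48k) loses 1.

Maximum total: $228k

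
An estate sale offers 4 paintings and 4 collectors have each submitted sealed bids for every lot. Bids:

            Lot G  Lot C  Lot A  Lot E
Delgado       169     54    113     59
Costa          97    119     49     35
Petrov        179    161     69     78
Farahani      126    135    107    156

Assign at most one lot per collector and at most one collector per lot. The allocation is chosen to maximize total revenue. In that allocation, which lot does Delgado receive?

Optimal: Delgado→Lot A ($113), Costa→Lot C ($119), Petrov→Lot G ($179), Farahani→Lot E ($156) — total 113+119+179+156 = $567.
Column-greedy (each lot in turn goes to its best remaining collector) gives $462, worse by 105.
Next-best assignment: Delgado→Lot G, Costa→Lot A, Petrov→Lot C, Farahani→Lot E = $535.
Swapping Costa↔Farahani (Costa→Lot E $35, Farahani→Lot C $135) loses 105.
Delgado's own top lot is Lot G ($169), but forcing Delgado→Lot G and reassigning the rest optimally gives only $535 — worse by 32.

Delgado receives Lot A.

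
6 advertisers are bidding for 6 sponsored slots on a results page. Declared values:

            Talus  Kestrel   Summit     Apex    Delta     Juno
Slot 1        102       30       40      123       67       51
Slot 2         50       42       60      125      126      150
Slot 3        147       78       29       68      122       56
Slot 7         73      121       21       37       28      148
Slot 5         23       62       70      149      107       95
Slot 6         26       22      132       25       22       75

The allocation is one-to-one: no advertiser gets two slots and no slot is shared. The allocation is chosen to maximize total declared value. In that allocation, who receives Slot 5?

Optimal: Talus→Slot 3 ($147), Kestrel→Slot 7 ($121), Summit→Slot 6 ($132), Apex→Slot 1 ($123), Delta→Slot 5 ($107), Juno→Slot 2 ($150) — total 147+121+132+123+107+150 = $780.
Swapping Summit↔Juno (Summit→Slot 2 $60, Juno→Slot 6 $75) loses 147.
Delta's own top slot is Slot 2 ($126), but forcing Delta→Slot 2 and reassigning the rest optimally gives only $744 — worse by 36.

Delta receives Slot 5.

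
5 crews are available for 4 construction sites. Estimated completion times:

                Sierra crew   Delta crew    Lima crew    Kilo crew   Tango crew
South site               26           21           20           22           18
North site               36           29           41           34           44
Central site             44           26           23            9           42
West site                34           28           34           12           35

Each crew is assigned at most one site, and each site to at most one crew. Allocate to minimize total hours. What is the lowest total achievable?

Optimal: Tango crew→South site (18 hours), Delta crew→North site (29 hours), Lima crew→Central site (23 hours), Kilo crew→West site (12 hours) — total 18+29+23+12 = 82 hours.
Row-greedy (each crew in turn takes its cheapest remaining site) gives 120 hours, worse by 38.
Swapping Delta crew↔Kilo crew (Delta crew→West site 28 hours, Kilo crew→North site 34 hours) adds 21.

Minimum total: 82 hours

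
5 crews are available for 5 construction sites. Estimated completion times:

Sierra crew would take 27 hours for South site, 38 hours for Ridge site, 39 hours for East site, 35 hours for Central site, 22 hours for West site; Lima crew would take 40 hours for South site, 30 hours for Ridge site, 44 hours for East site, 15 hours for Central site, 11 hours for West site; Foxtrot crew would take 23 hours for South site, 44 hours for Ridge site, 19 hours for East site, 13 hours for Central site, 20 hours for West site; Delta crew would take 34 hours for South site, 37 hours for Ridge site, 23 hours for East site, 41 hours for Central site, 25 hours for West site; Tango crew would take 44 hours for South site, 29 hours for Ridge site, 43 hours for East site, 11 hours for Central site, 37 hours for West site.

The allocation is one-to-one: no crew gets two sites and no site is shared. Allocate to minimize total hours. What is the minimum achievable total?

Minimum total: 103 hours

Optimal: Sierra crew→South site (27 hours), Lima crew→West site (11 hours), Foxtrot crew→Central site (13 hours), Delta crew→East site (23 hours), Tango crew→Ridge site (29 hours) — total 27+11+13+23+29 = 103 hours.
Column-greedy (each site in turn goes to its cheapest remaining crew) gives 112 hours, worse by 9.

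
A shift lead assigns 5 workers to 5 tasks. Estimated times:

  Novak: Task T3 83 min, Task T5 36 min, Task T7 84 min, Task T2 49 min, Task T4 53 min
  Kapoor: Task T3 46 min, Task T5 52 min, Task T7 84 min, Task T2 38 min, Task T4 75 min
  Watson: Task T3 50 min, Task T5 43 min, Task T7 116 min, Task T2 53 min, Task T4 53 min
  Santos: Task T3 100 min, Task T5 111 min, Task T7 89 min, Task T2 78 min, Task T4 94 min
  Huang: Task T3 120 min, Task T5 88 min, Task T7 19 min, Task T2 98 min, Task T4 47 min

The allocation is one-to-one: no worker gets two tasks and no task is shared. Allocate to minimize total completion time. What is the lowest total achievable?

Optimal: Novak→Task T5 (36 min), Kapoor→Task T3 (46 min), Watson→Task T4 (53 min), Santos→Task T2 (78 min), Huang→Task T7 (19 min) — total 36+46+53+78+19 = 232 min.
No other one-to-one assignment undercuts 232 min.

Minimum total: 232 min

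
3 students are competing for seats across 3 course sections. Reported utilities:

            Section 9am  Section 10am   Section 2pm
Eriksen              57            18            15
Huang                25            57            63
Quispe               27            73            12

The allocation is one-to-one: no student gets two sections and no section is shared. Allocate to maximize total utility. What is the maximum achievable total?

Max total: 193 points

Optimal: Eriksen→Section 9am (57 points), Huang→Section 2pm (63 points), Quispe→Section 10am (73 points) — total 57+63+73 = 193 points.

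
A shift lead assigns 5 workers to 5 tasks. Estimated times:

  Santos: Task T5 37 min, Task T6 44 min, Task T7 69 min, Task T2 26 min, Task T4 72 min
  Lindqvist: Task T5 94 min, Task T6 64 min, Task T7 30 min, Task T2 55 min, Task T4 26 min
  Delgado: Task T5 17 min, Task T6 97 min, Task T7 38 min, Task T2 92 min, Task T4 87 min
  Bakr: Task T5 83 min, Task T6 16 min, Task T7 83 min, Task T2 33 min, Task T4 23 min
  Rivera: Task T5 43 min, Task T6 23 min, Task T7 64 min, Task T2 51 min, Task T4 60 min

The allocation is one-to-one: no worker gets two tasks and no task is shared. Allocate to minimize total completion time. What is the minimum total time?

Min total: 119 min

Optimal: Santos→Task T2 (26 min), Lindqvist→Task T7 (30 min), Delgado→Task T5 (17 min), Bakr→Task T4 (23 min), Rivera→Task T6 (23 min) — total 26+30+17+23+23 = 119 min.
Column-greedy (each task in turn goes to its cheapest remaining worker) gives 149 min, worse by 30.
Next-best assignment: Santos→Task T2, Lindqvist→Task T7, Delgado→Task T5, Bakr→Task T6, Rivera→Task T4 = 149 min.
Swapping Rivera↔Santos (Rivera→Task T2 51 min, Santos→Task T6 44 min) adds 46.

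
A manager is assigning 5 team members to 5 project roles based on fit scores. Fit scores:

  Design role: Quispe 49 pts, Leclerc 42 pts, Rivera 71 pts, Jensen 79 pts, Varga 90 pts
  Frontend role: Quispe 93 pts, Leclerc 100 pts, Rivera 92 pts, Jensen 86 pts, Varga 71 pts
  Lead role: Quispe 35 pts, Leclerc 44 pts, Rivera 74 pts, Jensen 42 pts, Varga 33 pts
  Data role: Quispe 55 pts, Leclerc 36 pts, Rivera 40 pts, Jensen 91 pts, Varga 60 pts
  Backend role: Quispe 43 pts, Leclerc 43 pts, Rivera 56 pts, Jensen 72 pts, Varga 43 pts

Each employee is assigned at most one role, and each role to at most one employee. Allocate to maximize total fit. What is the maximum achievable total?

Optimal: Quispe→Backend role (43 pts), Leclerc→Frontend role (100 pts), Rivera→Lead role (74 pts), Jensen→Data role (91 pts), Varga→Design role (90 pts) — total 43+100+74+91+90 = 398 pts.
Row-greedy (each employee in turn takes its best remaining role) gives 342 pts, worse by 56.
Every other assignment is strictly worse.

Maximum total: 398 pts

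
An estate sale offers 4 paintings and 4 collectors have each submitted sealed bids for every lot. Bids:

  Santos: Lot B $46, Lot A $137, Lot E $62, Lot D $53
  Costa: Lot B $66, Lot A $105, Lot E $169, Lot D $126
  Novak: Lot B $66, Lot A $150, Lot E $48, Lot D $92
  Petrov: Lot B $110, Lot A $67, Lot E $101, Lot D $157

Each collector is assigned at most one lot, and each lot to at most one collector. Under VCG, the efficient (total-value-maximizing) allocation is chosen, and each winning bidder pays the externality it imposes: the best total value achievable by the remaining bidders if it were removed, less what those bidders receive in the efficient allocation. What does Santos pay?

Santos pays $84.

Efficient allocation: Santos→Lot A ($137), Costa→Lot E ($169), Novak→Lot B ($66), Petrov→Lot D ($157); total welfare W = $529.
Santos receives Lot A at value $137, so the others get W − 137 = $392.
Without Santos: best allocation of the remaining 3 bidders over all 4 lots is Costa→Lot E ($169), Novak→Lot A ($150), Petrov→Lot D ($157), total $476.
VCG payment = (others' best without Santos) − (others' welfare with Santos) = 476 − 392 = $84.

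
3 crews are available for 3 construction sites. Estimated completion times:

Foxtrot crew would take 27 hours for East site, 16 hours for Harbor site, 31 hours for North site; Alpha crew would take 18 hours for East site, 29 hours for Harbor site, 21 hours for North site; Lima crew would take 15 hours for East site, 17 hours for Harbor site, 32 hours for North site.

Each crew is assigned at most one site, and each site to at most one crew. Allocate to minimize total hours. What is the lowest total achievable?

Min total: 52 hours

Optimal: Foxtrot crew→Harbor site (16 hours), Alpha crew→North site (21 hours), Lima crew→East site (15 hours) — total 16+21+15 = 52 hours.
Row-greedy (each crew in turn takes its cheapest remaining site) gives 66 hours, worse by 14.
Next-best assignment: Foxtrot crew→East site, Alpha crew→North site, Lima crew→Harbor site = 65 hours.
Swapping Alpha crew↔Foxtrot crew (Alpha crew→Harbor site 29 hours, Foxtrot crew→North site 31 hours) adds 23.
Every other assignment is strictly worse.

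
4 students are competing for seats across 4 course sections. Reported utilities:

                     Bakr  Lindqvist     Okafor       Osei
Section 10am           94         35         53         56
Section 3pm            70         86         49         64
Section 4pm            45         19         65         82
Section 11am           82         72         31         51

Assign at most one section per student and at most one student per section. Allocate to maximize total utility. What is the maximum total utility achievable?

Maximum total: 303 points

Optimal: Bakr→Section 11am (82 points), Lindqvist→Section 3pm (86 points), Okafor→Section 10am (53 points), Osei→Section 4pm (82 points) — total 82+86+53+82 = 303 points.
Max-entry greedy (repeatedly take the single best remaining cell) gives 293 points, worse by 10.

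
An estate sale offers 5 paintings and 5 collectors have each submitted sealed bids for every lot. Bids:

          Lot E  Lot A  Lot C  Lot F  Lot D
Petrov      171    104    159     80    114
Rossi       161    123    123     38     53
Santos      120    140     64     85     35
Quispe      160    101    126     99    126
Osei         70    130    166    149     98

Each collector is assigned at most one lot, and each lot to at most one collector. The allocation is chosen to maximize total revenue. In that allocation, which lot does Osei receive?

Osei receives Lot F.

Optimal: Petrov→Lot C ($159), Rossi→Lot E ($161), Santos→Lot A ($140), Quispe→Lot D ($126), Osei→Lot F ($149) — total 159+161+140+126+149 = $735.
Max-entry greedy (repeatedly take the single best remaining cell) gives $641, worse by 94.
Next-best assignment: Petrov→Lot E, Rossi→Lot C, Santos→Lot A, Quispe→Lot D, Osei→Lot F = $709.
Swapping Santos↔Osei (Santos→Lot F $85, Osei→Lot A $130) loses 74.
Every other assignment is strictly worse.
Osei's own top lot is Lot C ($166), but forcing Osei→Lot C and reassigning the rest optimally gives only $680 — worse by 55.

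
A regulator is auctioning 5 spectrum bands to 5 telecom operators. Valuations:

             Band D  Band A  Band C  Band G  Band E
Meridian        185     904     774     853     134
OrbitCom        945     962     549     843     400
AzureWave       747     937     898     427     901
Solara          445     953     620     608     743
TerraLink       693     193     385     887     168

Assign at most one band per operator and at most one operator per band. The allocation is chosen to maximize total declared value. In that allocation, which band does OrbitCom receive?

OrbitCom receives Band D.

This is the linear assignment problem.
Optimal: Meridian→Band C ($774M), OrbitCom→Band D ($945M), AzureWave→Band E ($901M), Solara→Band A ($953M), TerraLink→Band G ($887M) — total 774+945+901+953+887 = $4460M.
Row-greedy (each operator in turn takes its best remaining band) gives $4257M, worse by 203.
Next-best assignment: Meridian→Band A, OrbitCom→Band D, AzureWave→Band C, Solara→Band E, TerraLink→Band G = $4377M.
Swapping Solara↔Meridian (Solara→Band C $620M, Meridian→Band A $904M) loses 203.
No other one-to-one assignment exceeds $4460M.
OrbitCom's own top band is Band A ($962M), but forcing OrbitCom→Band A and reassigning the rest optimally gives only $4149M — worse by 311.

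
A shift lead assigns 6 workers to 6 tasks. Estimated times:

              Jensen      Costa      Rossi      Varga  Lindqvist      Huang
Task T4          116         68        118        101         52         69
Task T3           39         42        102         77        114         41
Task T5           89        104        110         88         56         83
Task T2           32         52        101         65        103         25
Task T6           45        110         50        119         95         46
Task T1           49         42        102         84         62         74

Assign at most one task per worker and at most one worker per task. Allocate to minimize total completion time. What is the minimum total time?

Minimum total: 296 min

Optimal: Jensen→Task T3 (39 min), Costa→Task T1 (42 min), Rossi→Task T6 (50 min), Varga→Task T5 (88 min), Lindqvist→Task T4 (52 min), Huang→Task T2 (25 min) — total 39+42+50+88+52+25 = 296 min.
Column-greedy (each task in turn goes to its cheapest remaining worker) gives 360 min, worse by 64.
Next-best assignment: Jensen→Task T2, Costa→Task T1, Rossi→Task T6, Varga→Task T5, Lindqvist→Task T4, Huang→Task T3 = 305 min.
No other one-to-one assignment undercuts 296 min.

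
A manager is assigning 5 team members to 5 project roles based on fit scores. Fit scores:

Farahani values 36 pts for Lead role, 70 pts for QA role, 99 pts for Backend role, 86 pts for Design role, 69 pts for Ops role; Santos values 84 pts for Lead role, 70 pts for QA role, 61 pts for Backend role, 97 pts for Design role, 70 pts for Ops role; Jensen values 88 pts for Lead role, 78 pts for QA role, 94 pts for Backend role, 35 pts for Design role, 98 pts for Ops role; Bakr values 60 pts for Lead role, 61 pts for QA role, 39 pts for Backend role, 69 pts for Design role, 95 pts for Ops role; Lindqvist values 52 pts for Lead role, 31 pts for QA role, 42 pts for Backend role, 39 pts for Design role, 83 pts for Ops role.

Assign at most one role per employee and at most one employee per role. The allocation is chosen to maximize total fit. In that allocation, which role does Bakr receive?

Optimal: Farahani→Backend role (99 pts), Santos→Design role (97 pts), Jensen→Lead role (88 pts), Bakr→QA role (61 pts), Lindqvist→Ops role (83 pts) — total 99+97+88+61+83 = 428 pts.
Max-entry greedy (repeatedly take the single best remaining cell) gives 407 pts, worse by 21.
Next-best assignment: Farahani→Backend role, Santos→Design role, Jensen→QA role, Bakr→Ops role, Lindqvist→Lead role = 421 pts.
Swapping Lindqvist↔Farahani (Lindqvist→Backend role 42 pts, Farahani→Ops role 69 pts) loses 71.
No other one-to-one assignment exceeds 428 pts.
Bakr's own top role is Ops role (95 pts), but forcing Bakr→Ops role and reassigning the rest optimally gives only 421 pts — worse by 7.

Bakr receives QA role.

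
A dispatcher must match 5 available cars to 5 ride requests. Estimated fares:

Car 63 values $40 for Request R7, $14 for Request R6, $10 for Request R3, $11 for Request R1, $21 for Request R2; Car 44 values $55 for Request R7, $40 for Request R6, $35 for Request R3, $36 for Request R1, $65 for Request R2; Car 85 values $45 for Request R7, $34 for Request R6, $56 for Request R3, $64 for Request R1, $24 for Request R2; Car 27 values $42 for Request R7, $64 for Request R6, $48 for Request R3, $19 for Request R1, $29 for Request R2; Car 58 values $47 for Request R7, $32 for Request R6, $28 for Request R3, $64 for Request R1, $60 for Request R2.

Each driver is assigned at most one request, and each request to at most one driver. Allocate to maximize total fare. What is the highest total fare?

Optimal: Car 63→Request R7 ($40), Car 44→Request R2 ($65), Car 85→Request R3 ($56), Car 27→Request R6 ($64), Car 58→Request R1 ($64) — total 40+65+56+64+64 = $289.
Max-entry greedy (repeatedly take the single best remaining cell) gives $250, worse by 39.
Next-best assignment: Car 63→Request R7, Car 44→Request R3, Car 85→Request R1, Car 27→Request R6, Car 58→Request R2 = $263.

Maximum total: $289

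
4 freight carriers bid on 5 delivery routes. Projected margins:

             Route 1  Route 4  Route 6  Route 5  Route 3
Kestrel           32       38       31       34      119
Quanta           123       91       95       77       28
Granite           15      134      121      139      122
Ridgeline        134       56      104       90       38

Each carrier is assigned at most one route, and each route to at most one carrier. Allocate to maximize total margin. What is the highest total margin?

Optimal: Kestrel→Route 3 ($119k), Quanta→Route 6 ($95k), Granite→Route 5 ($139k), Ridgeline→Route 1 ($134k) — total 119+95+139+134 = $487k.
Column-greedy (each route in turn goes to its best remaining carrier) gives $397k, worse by 90.
Next-best assignment: Kestrel→Route 3, Quanta→Route 1, Granite→Route 5, Ridgeline→Route 6 = $485k.
Checked against all permutations: $487k is optimal.

Maximum total: $487k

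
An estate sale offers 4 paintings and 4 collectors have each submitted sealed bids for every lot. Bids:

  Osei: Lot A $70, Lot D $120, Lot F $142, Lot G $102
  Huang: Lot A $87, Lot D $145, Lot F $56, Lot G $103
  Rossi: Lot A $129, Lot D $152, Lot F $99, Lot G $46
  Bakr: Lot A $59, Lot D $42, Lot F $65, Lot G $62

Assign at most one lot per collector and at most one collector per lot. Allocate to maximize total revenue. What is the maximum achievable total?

Max total: $478

Optimal: Osei→Lot F ($142), Huang→Lot D ($145), Rossi→Lot A ($129), Bakr→Lot G ($62) — total 142+145+129+62 = $478.
Max-entry greedy (repeatedly take the single best remaining cell) gives $456, worse by 22.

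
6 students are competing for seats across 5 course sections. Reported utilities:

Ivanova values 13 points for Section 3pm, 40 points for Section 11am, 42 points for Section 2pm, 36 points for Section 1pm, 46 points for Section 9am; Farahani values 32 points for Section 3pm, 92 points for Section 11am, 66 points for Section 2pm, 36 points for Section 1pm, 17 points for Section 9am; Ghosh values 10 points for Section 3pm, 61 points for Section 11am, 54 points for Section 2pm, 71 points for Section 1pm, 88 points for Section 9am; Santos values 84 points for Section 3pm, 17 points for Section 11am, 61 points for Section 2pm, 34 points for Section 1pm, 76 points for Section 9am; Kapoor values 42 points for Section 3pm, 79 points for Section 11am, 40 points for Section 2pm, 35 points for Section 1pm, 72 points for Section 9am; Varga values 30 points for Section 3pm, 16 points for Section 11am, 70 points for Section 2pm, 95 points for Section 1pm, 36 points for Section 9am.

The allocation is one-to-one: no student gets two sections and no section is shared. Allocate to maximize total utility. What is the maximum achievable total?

Optimal: Santos→Section 3pm (84 points), Kapoor→Section 11am (79 points), Farahani→Section 2pm (66 points), Varga→Section 1pm (95 points), Ghosh→Section 9am (88 points) — total 84+79+66+95+88 = 412 points.
Swapping Farahani↔Varga (Farahani→Section 1pm 36 points, Varga→Section 2pm 70 points) loses 55.

Maximum total: 412 points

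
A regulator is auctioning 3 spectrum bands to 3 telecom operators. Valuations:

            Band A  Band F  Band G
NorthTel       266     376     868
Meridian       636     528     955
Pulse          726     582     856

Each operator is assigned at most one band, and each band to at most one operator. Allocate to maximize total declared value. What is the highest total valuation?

Maximum total: $2122M

Optimal: NorthTel→Band G ($868M), Meridian→Band F ($528M), Pulse→Band A ($726M) — total 868+528+726 = $2122M.
Row-greedy (each operator in turn takes its best remaining band) gives $2086M, worse by 36.
Next-best assignment: NorthTel→Band G, Meridian→Band A, Pulse→Band F = $2086M.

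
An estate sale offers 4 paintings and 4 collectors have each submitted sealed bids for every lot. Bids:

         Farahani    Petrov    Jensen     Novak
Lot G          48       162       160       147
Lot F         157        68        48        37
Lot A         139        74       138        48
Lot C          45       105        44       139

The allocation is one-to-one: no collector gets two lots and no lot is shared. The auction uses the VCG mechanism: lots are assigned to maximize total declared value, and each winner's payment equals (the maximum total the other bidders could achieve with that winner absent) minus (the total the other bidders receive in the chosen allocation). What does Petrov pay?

Petrov pays $22.

Efficient allocation: Farahani→Lot F ($157), Petrov→Lot G ($162), Jensen→Lot A ($138), Novak→Lot C ($139); total welfare W = $596.
Petrov receives Lot G at value $162, so the others get W − 162 = $434.
Without Petrov: best allocation of the remaining 3 bidders over all 4 lots is Farahani→Lot F ($157), Jensen→Lot G ($160), Novak→Lot C ($139), total $456.
VCG payment = (others' best without Petrov) − (others' welfare with Petrov) = 456 − 434 = $22.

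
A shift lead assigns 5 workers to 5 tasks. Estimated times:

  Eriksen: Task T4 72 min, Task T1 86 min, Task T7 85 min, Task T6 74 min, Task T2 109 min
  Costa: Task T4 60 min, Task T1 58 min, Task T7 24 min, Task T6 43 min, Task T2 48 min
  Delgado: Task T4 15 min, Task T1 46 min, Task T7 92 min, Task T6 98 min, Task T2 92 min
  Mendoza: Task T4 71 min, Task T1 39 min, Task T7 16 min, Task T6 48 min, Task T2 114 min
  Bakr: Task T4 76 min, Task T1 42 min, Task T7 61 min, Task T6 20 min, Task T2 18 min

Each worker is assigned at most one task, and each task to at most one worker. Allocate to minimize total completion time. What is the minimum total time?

Minimum total: 170 min

Optimal: Eriksen→Task T6 (74 min), Costa→Task T7 (24 min), Delgado→Task T4 (15 min), Mendoza→Task T1 (39 min), Bakr→Task T2 (18 min) — total 74+24+15+39+18 = 170 min.
Min-entry greedy (repeatedly take the single cheapest remaining cell) gives 178 min, worse by 8.
Next-best assignment: Eriksen→Task T1, Costa→Task T6, Delgado→Task T4, Mendoza→Task T7, Bakr→Task T2 = 178 min.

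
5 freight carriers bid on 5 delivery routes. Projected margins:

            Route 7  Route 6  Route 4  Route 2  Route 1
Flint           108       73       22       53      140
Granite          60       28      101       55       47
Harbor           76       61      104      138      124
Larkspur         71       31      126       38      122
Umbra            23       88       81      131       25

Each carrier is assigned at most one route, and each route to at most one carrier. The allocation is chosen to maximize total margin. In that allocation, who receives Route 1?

Larkspur receives Route 1.

This is the linear assignment problem.
Optimal: Flint→Route 7 ($108k), Granite→Route 4 ($101k), Harbor→Route 2 ($138k), Larkspur→Route 1 ($122k), Umbra→Route 6 ($88k) — total 108+101+138+122+88 = $557k.
Row-greedy (each carrier in turn takes its best remaining route) gives $538k, worse by 19.
Swapping Flint↔Umbra (Flint→Route 6 $73k, Umbra→Route 7 $23k) loses 100.
Checked against all permutations: $557k is optimal.
Larkspur's own top route is Route 4 ($126k), but forcing Larkspur→Route 4 and reassigning the rest optimally gives only $552k — worse by 5.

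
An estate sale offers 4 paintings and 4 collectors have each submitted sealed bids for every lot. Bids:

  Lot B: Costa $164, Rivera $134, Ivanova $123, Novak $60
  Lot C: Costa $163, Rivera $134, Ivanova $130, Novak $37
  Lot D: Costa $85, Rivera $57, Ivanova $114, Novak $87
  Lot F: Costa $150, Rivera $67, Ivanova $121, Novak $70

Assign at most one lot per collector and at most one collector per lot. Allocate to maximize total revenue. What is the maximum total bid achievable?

Maximum total: $506

Optimal: Costa→Lot B ($164), Rivera→Lot C ($134), Ivanova→Lot F ($121), Novak→Lot D ($87) — total 164+134+121+87 = $506.
Column-greedy (each lot in turn goes to its best remaining collector) gives $482, worse by 24.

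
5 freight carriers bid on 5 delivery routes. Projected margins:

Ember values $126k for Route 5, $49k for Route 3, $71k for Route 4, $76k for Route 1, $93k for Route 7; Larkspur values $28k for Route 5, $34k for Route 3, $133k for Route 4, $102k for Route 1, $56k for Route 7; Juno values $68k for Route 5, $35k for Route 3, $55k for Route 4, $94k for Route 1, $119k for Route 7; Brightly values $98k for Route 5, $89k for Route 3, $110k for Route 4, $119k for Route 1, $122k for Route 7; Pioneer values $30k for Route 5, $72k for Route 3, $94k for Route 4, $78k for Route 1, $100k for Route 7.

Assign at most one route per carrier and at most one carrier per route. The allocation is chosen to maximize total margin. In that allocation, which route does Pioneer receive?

Pioneer receives Route 3.

This is a one-to-one assignment (maximum-weight bipartite matching).
Optimal: Ember→Route 5 ($126k), Larkspur→Route 4 ($133k), Juno→Route 7 ($119k), Brightly→Route 1 ($119k), Pioneer→Route 3 ($72k) — total 126+133+119+119+72 = $569k.
Column-greedy (each route in turn goes to its best remaining carrier) gives $542k, worse by 27.
Every other assignment is strictly worse.
Pioneer's own top route is Route 7 ($100k), but forcing Pioneer→Route 7 and reassigning the rest optimally gives only $542k — worse by 27.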